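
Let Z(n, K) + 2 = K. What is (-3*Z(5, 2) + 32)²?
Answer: 1024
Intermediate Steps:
Z(n, K) = -2 + K
(-3*Z(5, 2) + 32)² = (-3*(-2 + 2) + 32)² = (-3*0 + 32)² = (0 + 32)² = 32² = 1024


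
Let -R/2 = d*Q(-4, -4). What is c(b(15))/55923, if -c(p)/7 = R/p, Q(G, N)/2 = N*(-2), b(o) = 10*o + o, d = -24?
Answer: -256/439395 ≈ -0.00058262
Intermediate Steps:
b(o) = 11*o
Q(G, N) = -4*N (Q(G, N) = 2*(N*(-2)) = 2*(-2*N) = -4*N)
R = 768 (R = -(-48)*(-4*(-4)) = -(-48)*16 = -2*(-384) = 768)
c(p) = -5376/p
c(b(15))/55923 = -5376/(11*15)/55923 = -5376/165*(1/55923) = -5376*1/165*(1/55923) = -1792/55*1/55923 = -256/439395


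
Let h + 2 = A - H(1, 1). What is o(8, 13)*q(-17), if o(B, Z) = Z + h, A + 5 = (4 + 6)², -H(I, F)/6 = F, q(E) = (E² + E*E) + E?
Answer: 62832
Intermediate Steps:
q(E) = E + 2*E² (q(E) = (E² + E²) + E = 2*E² + E = E + 2*E²)
H(I, F) = -6*F
A = 95 (A = -5 + (4 + 6)² = -5 + 10² = -5 + 100 = 95)
h = 99 (h = -2 + (95 - (-6)) = -2 + (95 - 1*(-6)) = -2 + (95 + 6) = -2 + 101 = 99)
o(B, Z) = 99 + Z (o(B, Z) = Z + 99 = 99 + Z)
o(8, 13)*q(-17) = (99 + 13)*(-17*(1 + 2*(-17))) = 112*(-17*(1 - 34)) = 112*(-17*(-33)) = 112*561 = 62832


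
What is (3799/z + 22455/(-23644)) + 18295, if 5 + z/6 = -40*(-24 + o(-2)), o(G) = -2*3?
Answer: 1550717033903/84763740 ≈ 18295.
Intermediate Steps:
o(G) = -6
z = 7170 (z = -30 + 6*(-40*(-24 - 6)) = -30 + 6*(-40*(-30)) = -30 + 6*1200 = -30 + 7200 = 7170)
(3799/z + 22455/(-23644)) + 18295 = (3799/7170 + 22455/(-23644)) + 18295 = (3799*(1/7170) + 22455*(-1/23644)) + 18295 = (3799/7170 - 22455/23644) + 18295 = -35589397/84763740 + 18295 = 1550717033903/84763740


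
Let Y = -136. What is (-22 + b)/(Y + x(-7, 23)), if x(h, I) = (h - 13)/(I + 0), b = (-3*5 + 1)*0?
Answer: 253/1574 ≈ 0.16074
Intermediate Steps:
b = 0 (b = (-15 + 1)*0 = -14*0 = 0)
x(h, I) = (-13 + h)/I
(-22 + b)/(Y + x(-7, 23)) = (-22 + 0)/(-136 + (-13 - 7)/23) = -22/(-136 + (1/23)*(-20)) = -22/(-136 - 20/23) = -22/(-3148/23) = -22*(-23/3148) = 253/1574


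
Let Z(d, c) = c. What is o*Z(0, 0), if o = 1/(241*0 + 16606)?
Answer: 0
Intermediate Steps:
o = 1/16606 (o = 1/(0 + 16606) = 1/16606 ≈ 6.0219e-5)
o*Z(0, 0) = (1/16606)*0 = 0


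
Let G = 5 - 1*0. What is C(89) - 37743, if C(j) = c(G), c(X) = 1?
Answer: -37742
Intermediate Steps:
G = 5 (G = 5 + 0 = 5)
C(j) = 1
C(89) - 37743 = 1 - 37743 = -37742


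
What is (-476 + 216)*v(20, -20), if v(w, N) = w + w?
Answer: -10400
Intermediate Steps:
v(w, N) = 2*w
(-476 + 216)*v(20, -20) = (-476 + 216)*(2*20) = -260*40 = -10400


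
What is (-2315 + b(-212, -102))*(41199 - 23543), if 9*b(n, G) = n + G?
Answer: -373406744/9 ≈ -4.1490e+7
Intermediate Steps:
b(n, G) = G/9 + n/9 (b(n, G) = (n + G)/9 = (G + n)/9 = G/9 + n/9)
(-2315 + b(-212, -102))*(41199 - 23543) = (-2315 + ((⅑)*(-102) + (⅑)*(-212)))*(41199 - 23543) = (-2315 + (-34/3 - 212/9))*17656 = (-2315 - 314/9)*17656 = -21149/9*17656 = -373406744/9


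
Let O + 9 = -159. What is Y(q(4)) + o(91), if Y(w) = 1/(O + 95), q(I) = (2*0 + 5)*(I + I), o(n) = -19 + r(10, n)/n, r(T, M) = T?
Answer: -125578/6643 ≈ -18.904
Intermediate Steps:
O = -168 (O = -9 - 159 = -168)
o(n) = -19 + 10/n
q(I) = 10*I (q(I) = (0 + 5)*(2*I) = 5*(2*I) = 10*I)
Y(w) = -1/73 (Y(w) = 1/(-168 + 95) = 1/(-73) = -1/73)
Y(q(4)) + o(91) = -1/73 + (-19 + 10/91) = -1/73 - 1719/91 = -125578/6643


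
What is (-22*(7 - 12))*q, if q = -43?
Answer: -4730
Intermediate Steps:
(-22*(7 - 12))*q = -22*(7 - 12)*(-43) = -22*(-5)*(-43) = 110*(-43) = -4730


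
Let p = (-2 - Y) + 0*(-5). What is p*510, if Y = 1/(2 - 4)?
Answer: -765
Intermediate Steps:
Y = -½ (Y = 1/(-2) = -½ ≈ -0.50000)
p = -3/2 (p = (-2 - 1*(-½)) + 0*(-5) = (-2 + ½) + 0 = -3/2 + 0 = -3/2 ≈ -1.5000)
p*510 = -3/2*510 = -765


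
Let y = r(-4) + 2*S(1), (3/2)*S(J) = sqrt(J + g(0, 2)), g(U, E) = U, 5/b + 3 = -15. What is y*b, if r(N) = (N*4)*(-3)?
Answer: -370/27 ≈ -13.704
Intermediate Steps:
b = -5/18 (b = 5/(-3 - 15) = 5/(-18) = 5*(-1/18) = -5/18 ≈ -0.27778)
S(J) = 2*sqrt(J)/3 (S(J) = 2*sqrt(J + 0)/3 = 2*sqrt(J)/3)
r(N) = -12*N (r(N) = (4*N)*(-3) = -12*N)
y = 148/3 (y = -12*(-4) + 2*(2*sqrt(1)/3) = 48 + 2*((2/3)*1) = 48 + 2*(2/3) = 48 + 4/3 = 148/3 ≈ 49.333)
y*b = (148/3)*(-5/18) = -370/27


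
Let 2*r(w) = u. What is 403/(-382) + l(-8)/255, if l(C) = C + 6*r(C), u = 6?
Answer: -19789/19482 ≈ -1.0158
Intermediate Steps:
r(w) = 3 (r(w) = (1/2)*6 = 3)
l(C) = 18 + C (l(C) = C + 6*3 = C + 18 = 18 + C)
403/(-382) + l(-8)/255 = 403/(-382) + (18 - 8)/255 = 403*(-1/382) + 10*(1/255) = -403/382 + 2/51 = -19789/19482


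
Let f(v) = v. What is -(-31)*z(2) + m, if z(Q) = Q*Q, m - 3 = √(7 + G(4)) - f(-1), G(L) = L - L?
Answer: 128 + √7 ≈ 130.65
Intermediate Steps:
G(L) = 0
m = 4 + √7 (m = 3 + (√(7 + 0) - 1*(-1)) = 3 + (√7 + 1) = 3 + (1 + √7) = 4 + √7 ≈ 6.6458)
z(Q) = Q²
-(-31)*z(2) + m = -(-31)*2² + (4 + √7) = -(-31)*4 + (4 + √7) = -31*(-4) + (4 + √7) = 124 + (4 + √7) = 128 + √7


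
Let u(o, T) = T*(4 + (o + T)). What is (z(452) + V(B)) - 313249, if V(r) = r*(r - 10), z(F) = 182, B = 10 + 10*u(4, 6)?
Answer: 400933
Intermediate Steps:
u(o, T) = T*(4 + T + o) (u(o, T) = T*(4 + (T + o)) = T*(4 + T + o))
B = 850 (B = 10 + 10*(6*(4 + 6 + 4)) = 10 + 10*(6*14) = 10 + 10*84 = 10 + 840 = 850)
V(r) = r*(-10 + r)
(z(452) + V(B)) - 313249 = (182 + 850*(-10 + 850)) - 313249 = (182 + 850*840) - 313249 = (182 + 714000) - 313249 = 714182 - 313249 = 400933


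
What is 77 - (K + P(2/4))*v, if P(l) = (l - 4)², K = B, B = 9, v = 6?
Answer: -101/2 ≈ -50.500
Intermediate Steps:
K = 9
P(l) = (-4 + l)²
77 - (K + P(2/4))*v = 77 - (9 + (-4 + 2/4)²)*6 = 77 - (9 + (-4 + 2*(¼))²)*6 = 77 - (9 + (-4 + ½)²)*6 = 77 - (9 + (-7/2)²)*6 = 77 - (9 + 49/4)*6 = 77 - 85*6/4 = 77 - 1*255/2 = 77 - 255/2 = -101/2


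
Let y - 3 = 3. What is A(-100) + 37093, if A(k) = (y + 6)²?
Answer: 37237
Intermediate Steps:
y = 6 (y = 3 + 3 = 6)
A(k) = 144 (A(k) = (6 + 6)² = 12² = 144)
A(-100) + 37093 = 144 + 37093 = 37237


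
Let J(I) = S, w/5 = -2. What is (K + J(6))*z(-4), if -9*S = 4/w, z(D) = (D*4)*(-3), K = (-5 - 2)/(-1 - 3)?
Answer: 1292/15 ≈ 86.133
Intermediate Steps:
w = -10 (w = 5*(-2) = -10)
K = 7/4 (K = -7/(-4) = -7*(-¼) = 7/4 ≈ 1.7500)
z(D) = -12*D (z(D) = (4*D)*(-3) = -12*D)
S = 2/45 (S = -4/(9*(-10)) = -4*(-1)/(9*10) = -⅑*(-⅖) = 2/45 ≈ 0.044444)
J(I) = 2/45
(K + J(6))*z(-4) = (7/4 + 2/45)*(-12*(-4)) = (323/180)*48 = 1292/15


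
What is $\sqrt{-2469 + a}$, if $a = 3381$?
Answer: $4 \sqrt{57} \approx 30.199$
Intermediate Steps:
$\sqrt{-2469 + a} = \sqrt{-2469 + 3381} = \sqrt{912} = 4 \sqrt{57}$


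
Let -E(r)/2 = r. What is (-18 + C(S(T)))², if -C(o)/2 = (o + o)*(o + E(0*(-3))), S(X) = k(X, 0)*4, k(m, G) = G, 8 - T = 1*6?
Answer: 324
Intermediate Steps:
T = 2 (T = 8 - 6 = 2)
E(r) = -2*r
S(X) = 0 (S(X) = 0*4 = 0)
C(o) = -4*o² (C(o) = -2*(o + o)*(o - 0*(-3)) = -2*2*o*(o - 2*0) = -2*2*o*(o + 0) = -2*2*o*o = -4*o²)
(-18 + C(S(T)))² = (-18 - 4*0²)² = (-18 - 4*0)² = (-18 + 0)² = (-18)² = 324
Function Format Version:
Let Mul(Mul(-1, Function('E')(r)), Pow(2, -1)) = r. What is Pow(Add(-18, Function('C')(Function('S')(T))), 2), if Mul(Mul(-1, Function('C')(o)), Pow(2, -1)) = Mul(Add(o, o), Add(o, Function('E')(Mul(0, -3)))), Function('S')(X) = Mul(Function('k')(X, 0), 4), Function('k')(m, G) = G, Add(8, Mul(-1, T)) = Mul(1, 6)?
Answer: 324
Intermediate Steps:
T = 2 (T = Add(8, Mul(-1, Mul(1, 6))) = Add(8, Mul(-1, 6)) = Add(8, -6) = 2)
Function('E')(r) = Mul(-2, r)
Function('S')(X) = 0 (Function('S')(X) = Mul(0, 4) = 0)
Function('C')(o) = Mul(-4, Pow(o, 2)) (Function('C')(o) = Mul(-2, Mul(Add(o, o), Add(o, Mul(-2, Mul(0, -3))))) = Mul(-2, Mul(Mul(2, o), Add(o, Mul(-2, 0)))) = Mul(-2, Mul(Mul(2, o), Add(o, 0))) = Mul(-2, Mul(Mul(2, o), o)) = Mul(-2, Mul(2, Pow(o, 2))) = Mul(-4, Pow(o, 2)))
Pow(Add(-18, Function('C')(Function('S')(T))), 2) = Pow(Add(-18, Mul(-4, Pow(0, 2))), 2) = Pow(Add(-18, Mul(-4, 0)), 2) = Pow(Add(-18, 0), 2) = Pow(-18, 2) = 324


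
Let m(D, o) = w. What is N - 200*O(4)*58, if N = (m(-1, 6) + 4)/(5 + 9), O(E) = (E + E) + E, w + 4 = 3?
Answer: -1948797/14 ≈ -1.3920e+5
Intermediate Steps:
w = -1 (w = -4 + 3 = -1)
O(E) = 3*E (O(E) = 2*E + E = 3*E)
m(D, o) = -1
N = 3/14 (N = (-1 + 4)/(5 + 9) = 3/14 ≈ 0.21429)
N - 200*O(4)*58 = 3/14 - 600*4*58 = 3/14 - 200*12*58 = 3/14 - 2400*58 = 3/14 - 139200 = -1948797/14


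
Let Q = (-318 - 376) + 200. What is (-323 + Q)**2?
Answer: 667489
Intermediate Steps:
Q = -494 (Q = -694 + 200 = -494)
(-323 + Q)**2 = (-323 - 494)**2 = (-817)**2 = 667489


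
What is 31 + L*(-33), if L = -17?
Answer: 592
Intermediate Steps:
31 + L*(-33) = 31 - 17*(-33) = 31 + 561 = 592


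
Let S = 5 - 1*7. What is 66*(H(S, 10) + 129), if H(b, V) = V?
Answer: 9174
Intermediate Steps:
S = -2 (S = 5 - 7 = -2)
66*(H(S, 10) + 129) = 66*(10 + 129) = 66*139 = 9174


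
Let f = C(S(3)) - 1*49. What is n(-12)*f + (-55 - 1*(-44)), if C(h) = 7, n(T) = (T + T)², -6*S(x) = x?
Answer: -24203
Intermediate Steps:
S(x) = -x/6
n(T) = 4*T² (n(T) = (2*T)² = 4*T²)
f = -42 (f = 7 - 1*49 = 7 - 49 = -42)
n(-12)*f + (-55 - 1*(-44)) = (4*(-12)²)*(-42) + (-55 - 1*(-44)) = (4*144)*(-42) + (-55 + 44) = 576*(-42) - 11 = -24192 - 11 = -24203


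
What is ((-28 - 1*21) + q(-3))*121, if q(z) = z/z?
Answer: -5808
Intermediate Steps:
q(z) = 1
((-28 - 1*21) + q(-3))*121 = ((-28 - 1*21) + 1)*121 = ((-28 - 21) + 1)*121 = (-49 + 1)*121 = -48*121 = -5808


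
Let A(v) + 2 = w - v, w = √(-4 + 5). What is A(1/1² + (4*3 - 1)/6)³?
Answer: -12167/216 ≈ -56.329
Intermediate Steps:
w = 1 (w = √1 = 1)
A(v) = -1 - v (A(v) = -2 + (1 - v) = -1 - v)
A(1/1² + (4*3 - 1)/6)³ = (-1 - (1/1² + (4*3 - 1)/6))³ = (-1 - (1/1 + (12 - 1)*(⅙)))³ = (-1 - (1*1 + 11*(⅙)))³ = (-1 - (1 + 11/6))³ = (-1 - 1*17/6)³ = (-1 - 17/6)³ = (-23/6)³ = -12167/216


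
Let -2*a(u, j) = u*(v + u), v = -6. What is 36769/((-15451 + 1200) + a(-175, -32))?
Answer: -73538/60177 ≈ -1.2220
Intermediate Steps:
a(u, j) = -u*(-6 + u)/2
36769/((-15451 + 1200) + a(-175, -32)) = 36769/((-15451 + 1200) + (½)*(-175)*(6 - 1*(-175))) = 36769/(-14251 + (½)*(-175)*(6 + 175)) = 36769/(-14251 + (½)*(-175)*181) = 36769/(-14251 - 31675/2) = 36769/(-60177/2) = 36769*(-2/60177) = -73538/60177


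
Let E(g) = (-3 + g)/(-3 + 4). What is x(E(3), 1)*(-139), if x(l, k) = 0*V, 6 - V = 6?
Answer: 0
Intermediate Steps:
V = 0 (V = 6 - 1*6 = 6 - 6 = 0)
E(g) = -3 + g (E(g) = (-3 + g)/1 = (-3 + g)*1 = -3 + g)
x(l, k) = 0 (x(l, k) = 0*0 = 0)
x(E(3), 1)*(-139) = 0*(-139) = 0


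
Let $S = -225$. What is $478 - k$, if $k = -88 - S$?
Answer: $341$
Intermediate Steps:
$k = 137$ ($k = -88 - -225 = -88 + 225 = 137$)
$478 - k = 478 - 137 = 341$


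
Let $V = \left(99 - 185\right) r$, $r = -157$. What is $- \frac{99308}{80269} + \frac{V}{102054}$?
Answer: $- \frac{4525493297}{4095886263} \approx -1.1049$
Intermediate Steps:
$V = 13502$ ($V = \left(99 - 185\right) \left(-157\right) = \left(-86\right) \left(-157\right) = 13502$)
$- \frac{99308}{80269} + \frac{V}{102054} = - \frac{99308}{80269} + \frac{13502}{102054} = \left(-99308\right) \frac{1}{80269} + 13502 \cdot \frac{1}{102054} = - \frac{99308}{80269} + \frac{6751}{51027} = - \frac{4525493297}{4095886263}$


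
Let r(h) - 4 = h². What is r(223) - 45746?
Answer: 3987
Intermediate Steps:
r(h) = 4 + h²
r(223) - 45746 = (4 + 223²) - 45746 = (4 + 49729) - 45746 = 49733 - 45746 = 3987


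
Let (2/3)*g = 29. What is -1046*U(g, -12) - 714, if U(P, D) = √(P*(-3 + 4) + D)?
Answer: -714 - 1569*√14 ≈ -6584.7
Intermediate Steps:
g = 87/2 (g = (3/2)*29 = 87/2 ≈ 43.500)
U(P, D) = √(D + P) (U(P, D) = √(P*1 + D) = √(P + D) = √(D + P))
-1046*U(g, -12) - 714 = -1046*√(-12 + 87/2) - 714 = -1569*√14 - 714 = -714 - 1569*√14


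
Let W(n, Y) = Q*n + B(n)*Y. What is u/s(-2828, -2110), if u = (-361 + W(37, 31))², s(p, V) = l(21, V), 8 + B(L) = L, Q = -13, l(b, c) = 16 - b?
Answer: -3249/5 ≈ -649.80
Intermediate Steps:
B(L) = -8 + L
s(p, V) = -5 (s(p, V) = 16 - 1*21 = 16 - 21 = -5)
W(n, Y) = -13*n + Y*(-8 + n) (W(n, Y) = -13*n + (-8 + n)*Y = -13*n + Y*(-8 + n))
u = 3249 (u = (-361 + (-13*37 + 31*(-8 + 37)))² = (-361 + (-481 + 31*29))² = (-361 + (-481 + 899))² = (-361 + 418)² = 57² = 3249)
u/s(-2828, -2110) = 3249/(-5) = 3249*(-⅕) = -3249/5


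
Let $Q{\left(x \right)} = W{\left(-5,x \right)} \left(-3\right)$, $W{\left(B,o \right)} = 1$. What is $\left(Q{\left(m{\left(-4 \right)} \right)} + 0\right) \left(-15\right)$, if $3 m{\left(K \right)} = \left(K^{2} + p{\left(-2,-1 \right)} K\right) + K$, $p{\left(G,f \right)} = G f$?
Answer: $45$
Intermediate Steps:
$m{\left(K \right)} = K + \frac{K^{2}}{3}$ ($m{\left(K \right)} = \frac{\left(K^{2} + \left(-2\right) \left(-1\right) K\right) + K}{3} = \frac{\left(K^{2} + 2 K\right) + K}{3} = \frac{K^{2} + 3 K}{3} = K + \frac{K^{2}}{3}$)
$Q{\left(x \right)} = -3$ ($Q{\left(x \right)} = 1 \left(-3\right) = -3$)
$\left(Q{\left(m{\left(-4 \right)} \right)} + 0\right) \left(-15\right) = \left(-3 + 0\right) \left(-15\right) = \left(-3\right) \left(-15\right) = 45$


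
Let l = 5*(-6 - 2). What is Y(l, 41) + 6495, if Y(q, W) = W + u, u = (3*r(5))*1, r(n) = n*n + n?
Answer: 6626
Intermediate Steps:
r(n) = n + n**2 (r(n) = n**2 + n = n + n**2)
u = 90 (u = (3*(5*(1 + 5)))*1 = (3*(5*6))*1 = (3*30)*1 = 90*1 = 90)
l = -40 (l = 5*(-8) = -40)
Y(q, W) = 90 + W (Y(q, W) = W + 90 = 90 + W)
Y(l, 41) + 6495 = (90 + 41) + 6495 = 131 + 6495 = 6626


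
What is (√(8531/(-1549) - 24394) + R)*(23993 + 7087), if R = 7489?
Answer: 232758120 + 31080*I*√58544202513/1549 ≈ 2.3276e+8 + 4.8548e+6*I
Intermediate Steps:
(√(8531/(-1549) - 24394) + R)*(23993 + 7087) = (√(8531/(-1549) - 24394) + 7489)*(23993 + 7087) = (√(8531*(-1/1549) - 24394) + 7489)*31080 = (√(-8531/1549 - 24394) + 7489)*31080 = (√(-37794837/1549) + 7489)*31080 = (I*√58544202513/1549 + 7489)*31080 = (7489 + I*√58544202513/1549)*31080 = 232758120 + 31080*I*√58544202513/1549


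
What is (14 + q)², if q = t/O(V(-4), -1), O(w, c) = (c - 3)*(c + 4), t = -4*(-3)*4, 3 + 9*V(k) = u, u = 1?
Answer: 100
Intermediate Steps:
V(k) = -2/9 (V(k) = -⅓ + (⅑)*1 = -⅓ + ⅑ = -2/9)
t = 48 (t = 12*4 = 48)
O(w, c) = (-3 + c)*(4 + c)
q = -4 (q = 48/(-12 - 1 + (-1)²) = 48/(-12 - 1 + 1) = 48/(-12) = 48*(-1/12) = -4)
(14 + q)² = (14 - 4)² = 10² = 100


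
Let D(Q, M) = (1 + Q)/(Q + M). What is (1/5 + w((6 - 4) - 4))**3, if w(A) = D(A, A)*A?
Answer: -27/1000 ≈ -0.027000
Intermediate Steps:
D(Q, M) = (1 + Q)/(M + Q)
w(A) = 1/2 + A/2 (w(A) = ((1 + A)/(A + A))*A = ((1 + A)/((2*A)))*A = ((1/(2*A))*(1 + A))*A = ((1 + A)/(2*A))*A = 1/2 + A/2)
(1/5 + w((6 - 4) - 4))**3 = (1/5 + (1/2 + ((6 - 4) - 4)/2))**3 = (1/5 + (1/2 + (2 - 4)/2))**3 = (1/5 + (1/2 + (1/2)*(-2)))**3 = (1/5 + (1/2 - 1))**3 = (1/5 - 1/2)**3 = (-3/10)**3 = -27/1000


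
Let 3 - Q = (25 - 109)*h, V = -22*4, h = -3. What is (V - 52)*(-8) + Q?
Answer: 871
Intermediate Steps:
V = -88
Q = -249 (Q = 3 - (25 - 109)*(-3) = 3 - (-84)*(-3) = 3 - 1*252 = 3 - 252 = -249)
(V - 52)*(-8) + Q = (-88 - 52)*(-8) - 249 = -140*(-8) - 249 = 1120 - 249 = 871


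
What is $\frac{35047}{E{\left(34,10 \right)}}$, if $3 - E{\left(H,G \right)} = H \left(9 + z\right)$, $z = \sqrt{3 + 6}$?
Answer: $- \frac{35047}{405} \approx -86.536$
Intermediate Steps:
$z = 3$ ($z = \sqrt{9} = 3$)
$E{\left(H,G \right)} = 3 - 12 H$ ($E{\left(H,G \right)} = 3 - H \left(9 + 3\right) = 3 - H 12 = 3 - 12 H$)
$\frac{35047}{E{\left(34,10 \right)}} = \frac{35047}{3 - 408} = \frac{35047}{-405} = 35047 \left(- \frac{1}{405}\right) = - \frac{35047}{405}$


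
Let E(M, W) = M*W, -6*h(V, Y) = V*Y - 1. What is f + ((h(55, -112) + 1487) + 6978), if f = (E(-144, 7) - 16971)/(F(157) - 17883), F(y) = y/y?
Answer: 254626414/26823 ≈ 9492.8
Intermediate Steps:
F(y) = 1
h(V, Y) = ⅙ - V*Y/6 (h(V, Y) = -(V*Y - 1)/6 = -(-1 + V*Y)/6 = ⅙ - V*Y/6)
f = 17979/17882 (f = (-144*7 - 16971)/(1 - 17883) = (-1008 - 16971)/(-17882) = -17979*(-1/17882) = 17979/17882 ≈ 1.0054)
f + ((h(55, -112) + 1487) + 6978) = 17979/17882 + (((⅙ - ⅙*55*(-112)) + 1487) + 6978) = 17979/17882 + (((⅙ + 3080/3) + 1487) + 6978) = 17979/17882 + ((6161/6 + 1487) + 6978) = 17979/17882 + (15083/6 + 6978) = 17979/17882 + 56951/6 = 254626414/26823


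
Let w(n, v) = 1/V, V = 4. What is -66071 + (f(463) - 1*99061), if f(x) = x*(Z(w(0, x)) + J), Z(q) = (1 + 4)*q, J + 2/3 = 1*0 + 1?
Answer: -1972787/12 ≈ -1.6440e+5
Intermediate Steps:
J = 1/3 (J = -2/3 + (1*0 + 1) = -2/3 + (0 + 1) = -2/3 + 1 = 1/3 ≈ 0.33333)
w(n, v) = 1/4
Z(q) = 5*q
f(x) = 19*x/12 (f(x) = x*(5*(1/4) + 1/3) = x*(5/4 + 1/3) = x*(19/12) = 19*x/12)
-66071 + (f(463) - 1*99061) = -66071 + ((19/12)*463 - 1*99061) = -66071 + (8797/12 - 99061) = -66071 - 1179935/12 = -1972787/12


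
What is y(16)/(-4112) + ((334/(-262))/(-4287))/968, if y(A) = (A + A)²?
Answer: -34792014425/139711855272 ≈ -0.24903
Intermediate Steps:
y(A) = 4*A² (y(A) = (2*A)² = 4*A²)
y(16)/(-4112) + ((334/(-262))/(-4287))/968 = (4*16²)/(-4112) + ((334/(-262))/(-4287))/968 = (4*256)*(-1/4112) + ((334*(-1/262))*(-1/4287))*(1/968) = 1024*(-1/4112) - 167/131*(-1/4287)*(1/968) = -64/257 + (167/561597)*(1/968) = -64/257 + 167/543625896 = -34792014425/139711855272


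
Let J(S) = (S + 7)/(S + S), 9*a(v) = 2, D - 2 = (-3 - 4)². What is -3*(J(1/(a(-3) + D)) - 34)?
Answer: -1312/3 ≈ -437.33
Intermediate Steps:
D = 51 (D = 2 + (-3 - 4)² = 2 + (-7)² = 2 + 49 = 51)
a(v) = 2/9 (a(v) = (⅑)*2 = 2/9)
J(S) = (7 + S)/(2*S) (J(S) = (7 + S)/((2*S)) = (7 + S)*(1/(2*S)) = (7 + S)/(2*S))
-3*(J(1/(a(-3) + D)) - 34) = -3*((7 + 1/(2/9 + 51))/(2*(1/(2/9 + 51))) - 34) = -3*((7 + 1/(461/9))/(2*(1/(461/9))) - 34) = -3*((7 + 9/461)/(2*(9/461)) - 34) = -3*((½)*(461/9)*(3236/461) - 34) = -3*(1618/9 - 34) = -3*1312/9 = -1312/3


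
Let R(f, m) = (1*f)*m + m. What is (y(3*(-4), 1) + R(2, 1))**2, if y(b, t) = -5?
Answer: 4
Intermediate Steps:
R(f, m) = m + f*m (R(f, m) = f*m + m = m + f*m)
(y(3*(-4), 1) + R(2, 1))**2 = (-5 + 1*(1 + 2))**2 = (-5 + 1*3)**2 = (-5 + 3)**2 = (-2)**2 = 4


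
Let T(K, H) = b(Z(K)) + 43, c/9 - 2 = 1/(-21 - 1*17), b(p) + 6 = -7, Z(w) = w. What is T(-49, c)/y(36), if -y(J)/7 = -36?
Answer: 5/42 ≈ 0.11905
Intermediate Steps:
b(p) = -13 (b(p) = -6 - 7 = -13)
c = 675/38 (c = 18 + 9/(-21 - 1*17) = 18 + 9/(-21 - 17) = 18 + 9/(-38) = 18 + 9*(-1/38) = 18 - 9/38 = 675/38 ≈ 17.763)
y(J) = 252 (y(J) = -7*(-36) = 252)
T(K, H) = 30 (T(K, H) = -13 + 43 = 30)
T(-49, c)/y(36) = 30/252 = 30*(1/252) = 5/42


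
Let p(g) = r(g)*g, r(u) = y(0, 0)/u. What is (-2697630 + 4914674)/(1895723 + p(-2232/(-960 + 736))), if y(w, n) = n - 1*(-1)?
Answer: 554261/473931 ≈ 1.1695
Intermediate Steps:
y(w, n) = 1 + n (y(w, n) = n + 1 = 1 + n)
r(u) = 1/u (r(u) = (1 + 0)/u = 1/u)
p(g) = 1 (p(g) = g/g = 1)
(-2697630 + 4914674)/(1895723 + p(-2232/(-960 + 736))) = (-2697630 + 4914674)/(1895723 + 1) = 2217044/1895724 = 2217044*(1/1895724) = 554261/473931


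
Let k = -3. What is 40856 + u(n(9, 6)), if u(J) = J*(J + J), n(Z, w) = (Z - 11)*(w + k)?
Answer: 40928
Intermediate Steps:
n(Z, w) = (-11 + Z)*(-3 + w) (n(Z, w) = (Z - 11)*(w - 3) = (-11 + Z)*(-3 + w))
u(J) = 2*J**2 (u(J) = J*(2*J) = 2*J**2)
40856 + u(n(9, 6)) = 40856 + 2*(33 - 11*6 - 3*9 + 9*6)**2 = 40856 + 2*(33 - 66 - 27 + 54)**2 = 40856 + 2*(-6)**2 = 40856 + 2*36 = 40856 + 72 = 40928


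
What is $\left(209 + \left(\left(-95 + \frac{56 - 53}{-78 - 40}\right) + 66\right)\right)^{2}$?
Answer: $\frac{451010169}{13924} \approx 32391.0$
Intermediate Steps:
$\left(209 + \left(\left(-95 + \frac{56 - 53}{-78 - 40}\right) + 66\right)\right)^{2} = \left(209 + \left(\left(-95 + \frac{3}{-118}\right) + 66\right)\right)^{2} = \left(209 + \left(\left(-95 + 3 \left(- \frac{1}{118}\right)\right) + 66\right)\right)^{2} = \left(209 + \left(\left(-95 - \frac{3}{118}\right) + 66\right)\right)^{2} = \left(209 + \left(- \frac{11213}{118} + 66\right)\right)^{2} = \left(209 - \frac{3425}{118}\right)^{2} = \left(\frac{21237}{118}\right)^{2} = \frac{451010169}{13924}$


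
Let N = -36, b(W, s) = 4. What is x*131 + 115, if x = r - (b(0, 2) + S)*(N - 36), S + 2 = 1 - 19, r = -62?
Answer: -158919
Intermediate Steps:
S = -20 (S = -2 + (1 - 19) = -2 - 18 = -20)
x = -1214 (x = -62 - (4 - 20)*(-36 - 36) = -62 - (-16)*(-72) = -62 - 1*1152 = -62 - 1152 = -1214)
x*131 + 115 = -1214*131 + 115 = -159034 + 115 = -158919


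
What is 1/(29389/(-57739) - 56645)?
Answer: -57739/3270655044 ≈ -1.7654e-5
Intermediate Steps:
1/(29389/(-57739) - 56645) = 1/(29389*(-1/57739) - 56645) = 1/(-29389/57739 - 56645) = 1/(-3270655044/57739) = -57739/3270655044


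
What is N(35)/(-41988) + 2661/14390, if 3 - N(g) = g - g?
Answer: 18614483/100701220 ≈ 0.18485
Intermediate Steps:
N(g) = 3 (N(g) = 3 - (g - g) = 3 - 1*0 = 3 + 0 = 3)
N(35)/(-41988) + 2661/14390 = 3/(-41988) + 2661/14390 = 3*(-1/41988) + 2661*(1/14390) = -1/13996 + 2661/14390 = 18614483/100701220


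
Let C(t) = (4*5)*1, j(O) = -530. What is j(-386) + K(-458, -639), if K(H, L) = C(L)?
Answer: -510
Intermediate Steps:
C(t) = 20 (C(t) = 20*1 = 20)
K(H, L) = 20
j(-386) + K(-458, -639) = -530 + 20 = -510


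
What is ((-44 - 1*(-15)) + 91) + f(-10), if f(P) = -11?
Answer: 51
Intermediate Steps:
((-44 - 1*(-15)) + 91) + f(-10) = ((-44 - 1*(-15)) + 91) - 11 = ((-44 + 15) + 91) - 11 = (-29 + 91) - 11 = 62 - 11 = 51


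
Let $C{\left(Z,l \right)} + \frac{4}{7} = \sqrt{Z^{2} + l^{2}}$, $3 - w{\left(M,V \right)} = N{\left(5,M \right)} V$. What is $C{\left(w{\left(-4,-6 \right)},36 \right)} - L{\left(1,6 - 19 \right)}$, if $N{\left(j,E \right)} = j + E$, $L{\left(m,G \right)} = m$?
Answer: $- \frac{11}{7} + 9 \sqrt{17} \approx 35.536$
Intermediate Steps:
$N{\left(j,E \right)} = E + j$
$w{\left(M,V \right)} = 3 - V \left(5 + M\right)$ ($w{\left(M,V \right)} = 3 - \left(M + 5\right) V = 3 - \left(5 + M\right) V = 3 - V \left(5 + M\right)$)
$C{\left(Z,l \right)} = - \frac{4}{7} + \sqrt{Z^{2} + l^{2}}$
$C{\left(w{\left(-4,-6 \right)},36 \right)} - L{\left(1,6 - 19 \right)} = \left(- \frac{4}{7} + \sqrt{\left(3 - - 6 \left(5 - 4\right)\right)^{2} + 36^{2}}\right) - 1 = \left(- \frac{4}{7} + \sqrt{\left(3 - \left(-6\right) 1\right)^{2} + 1296}\right) - 1 = \left(- \frac{4}{7} + \sqrt{\left(3 + 6\right)^{2} + 1296}\right) - 1 = \left(- \frac{4}{7} + \sqrt{9^{2} + 1296}\right) - 1 = \left(- \frac{4}{7} + \sqrt{81 + 1296}\right) - 1 = \left(- \frac{4}{7} + \sqrt{1377}\right) - 1 = \left(- \frac{4}{7} + 9 \sqrt{17}\right) - 1 = - \frac{11}{7} + 9 \sqrt{17}$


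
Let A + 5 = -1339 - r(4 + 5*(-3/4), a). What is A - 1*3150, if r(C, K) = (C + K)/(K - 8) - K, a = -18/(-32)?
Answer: -8555297/1904 ≈ -4493.3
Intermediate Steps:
a = 9/16 (a = -18*(-1/32) = 9/16 ≈ 0.56250)
r(C, K) = -K + (C + K)/(-8 + K) (r(C, K) = (C + K)/(-8 + K) - K = -K + (C + K)/(-8 + K))
A = -2557697/1904 (A = -5 + (-1339 - ((4 + 5*(-3/4)) - (9/16)² + 9*(9/16))/(-8 + 9/16)) = -5 + (-1339 - ((4 + 5*(-3*¼)) - 1*81/256 + 81/16)/(-119/16)) = -5 + (-1339 - (-16)*((4 + 5*(-¾)) - 81/256 + 81/16)/119) = -5 + (-1339 - (-16)*((4 - 15/4) - 81/256 + 81/16)/119) = -5 + (-1339 - (-16)*(¼ - 81/256 + 81/16)/119) = -5 + (-1339 - (-16)*1279/(119*256)) = -5 + (-1339 - 1*(-1279/1904)) = -5 + (-1339 + 1279/1904) = -5 - 2548177/1904 = -2557697/1904 ≈ -1343.3)
A - 1*3150 = -2557697/1904 - 1*3150 = -2557697/1904 - 3150 = -8555297/1904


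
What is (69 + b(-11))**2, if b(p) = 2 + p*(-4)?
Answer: 13225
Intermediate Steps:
b(p) = 2 - 4*p
(69 + b(-11))**2 = (69 + (2 - 4*(-11)))**2 = (69 + (2 + 44))**2 = (69 + 46)**2 = 115**2 = 13225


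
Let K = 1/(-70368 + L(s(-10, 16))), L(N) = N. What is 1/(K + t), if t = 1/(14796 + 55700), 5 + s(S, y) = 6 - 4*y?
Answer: -4965103776/65 ≈ -7.6386e+7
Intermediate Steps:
s(S, y) = 1 - 4*y (s(S, y) = -5 + (6 - 4*y) = 1 - 4*y)
t = 1/70496 ≈ 1.4185e-5
K = -1/70431 (K = 1/(-70368 + (1 - 4*16)) = 1/(-70368 + (1 - 64)) = 1/(-70368 - 63) = 1/(-70431) = -1/70431 ≈ -1.4198e-5)
1/(K + t) = 1/(-1/70431 + 1/70496) = 1/(-65/4965103776) = -4965103776/65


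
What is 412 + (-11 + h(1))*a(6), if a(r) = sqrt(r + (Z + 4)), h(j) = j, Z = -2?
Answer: 412 - 20*sqrt(2) ≈ 383.72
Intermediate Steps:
a(r) = sqrt(2 + r) (a(r) = sqrt(r + (-2 + 4)) = sqrt(r + 2) = sqrt(2 + r))
412 + (-11 + h(1))*a(6) = 412 + (-11 + 1)*sqrt(2 + 6) = 412 - 20*sqrt(2)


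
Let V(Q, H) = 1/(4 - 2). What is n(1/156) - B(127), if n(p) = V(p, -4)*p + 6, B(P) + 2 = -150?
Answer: 49297/312 ≈ 158.00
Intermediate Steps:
B(P) = -152 (B(P) = -2 - 150 = -152)
V(Q, H) = ½ (V(Q, H) = 1/2 = ½)
n(p) = 6 + p/2 (n(p) = p/2 + 6 = 6 + p/2)
n(1/156) - B(127) = (6 + (½)/156) - 1*(-152) = (6 + (½)*(1/156)) + 152 = (6 + 1/312) + 152 = 1873/312 + 152 = 49297/312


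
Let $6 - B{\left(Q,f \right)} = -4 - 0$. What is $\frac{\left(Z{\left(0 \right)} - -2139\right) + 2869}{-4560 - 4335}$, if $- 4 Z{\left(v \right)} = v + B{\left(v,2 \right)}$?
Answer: $- \frac{3337}{5930} \approx -0.56273$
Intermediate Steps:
$B{\left(Q,f \right)} = 10$ ($B{\left(Q,f \right)} = 6 - \left(-4 - 0\right) = 6 - \left(-4 + 0\right) = 6 - -4 = 6 + 4 = 10$)
$Z{\left(v \right)} = - \frac{5}{2} - \frac{v}{4}$ ($Z{\left(v \right)} = - \frac{v + 10}{4} = - \frac{10 + v}{4} = - \frac{5}{2} - \frac{v}{4}$)
$\frac{\left(Z{\left(0 \right)} - -2139\right) + 2869}{-4560 - 4335} = \frac{\left(\left(- \frac{5}{2} - 0\right) - -2139\right) + 2869}{-4560 - 4335} = \frac{\left(\left(- \frac{5}{2} + 0\right) + 2139\right) + 2869}{-8895} = \left(\left(- \frac{5}{2} + 2139\right) + 2869\right) \left(- \frac{1}{8895}\right) = \left(\frac{4273}{2} + 2869\right) \left(- \frac{1}{8895}\right) = \frac{10011}{2} \left(- \frac{1}{8895}\right) = - \frac{3337}{5930}$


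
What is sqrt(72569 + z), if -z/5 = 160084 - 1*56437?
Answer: I*sqrt(445666) ≈ 667.58*I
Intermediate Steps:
z = -518235 (z = -5*(160084 - 1*56437) = -5*(160084 - 56437) = -5*103647 = -518235)
sqrt(72569 + z) = sqrt(72569 - 518235) = sqrt(-445666) = I*sqrt(445666)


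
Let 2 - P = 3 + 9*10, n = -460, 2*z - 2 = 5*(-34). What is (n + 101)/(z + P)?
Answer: 359/175 ≈ 2.0514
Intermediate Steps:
z = -84 (z = 1 + (5*(-34))/2 = 1 + (1/2)*(-170) = 1 - 85 = -84)
P = -91 (P = 2 - (3 + 9*10) = 2 - (3 + 90) = 2 - 1*93 = 2 - 93 = -91)
(n + 101)/(z + P) = (-460 + 101)/(-84 - 91) = -359/(-175) = -359*(-1/175) = 359/175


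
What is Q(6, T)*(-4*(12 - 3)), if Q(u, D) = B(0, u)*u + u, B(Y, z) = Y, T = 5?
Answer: -216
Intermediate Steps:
Q(u, D) = u (Q(u, D) = 0*u + u = 0 + u = u)
Q(6, T)*(-4*(12 - 3)) = 6*(-4*(12 - 3)) = 6*(-4*9) = 6*(-36) = -216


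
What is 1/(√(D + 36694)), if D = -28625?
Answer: √8069/8069 ≈ 0.011132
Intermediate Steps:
1/(√(D + 36694)) = 1/(√(-28625 + 36694)) = 1/(√8069) = √8069/8069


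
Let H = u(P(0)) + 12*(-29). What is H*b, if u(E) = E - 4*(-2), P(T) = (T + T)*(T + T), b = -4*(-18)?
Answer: -24480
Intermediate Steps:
b = 72
P(T) = 4*T² (P(T) = (2*T)*(2*T) = 4*T²)
u(E) = 8 + E (u(E) = E + 8 = 8 + E)
H = -340 (H = (8 + 4*0²) + 12*(-29) = (8 + 4*0) - 348 = (8 + 0) - 348 = 8 - 348 = -340)
H*b = -340*72 = -24480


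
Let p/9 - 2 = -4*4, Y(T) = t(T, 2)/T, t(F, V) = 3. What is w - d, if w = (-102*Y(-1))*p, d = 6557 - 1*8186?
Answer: -36927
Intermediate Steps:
Y(T) = 3/T
p = -126 (p = 18 + 9*(-4*4) = 18 + 9*(-16) = 18 - 144 = -126)
d = -1629 (d = 6557 - 8186 = -1629)
w = -38556 (w = -306/(-1)*(-126) = -306*(-1)*(-126) = -102*(-3)*(-126) = 306*(-126) = -38556)
w - d = -38556 - 1*(-1629) = -38556 + 1629 = -36927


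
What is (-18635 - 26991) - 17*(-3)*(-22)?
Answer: -46748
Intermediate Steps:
(-18635 - 26991) - 17*(-3)*(-22) = -45626 + 51*(-22) = -45626 - 1122 = -46748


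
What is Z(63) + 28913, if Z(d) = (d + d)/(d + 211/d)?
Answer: 60432139/2090 ≈ 28915.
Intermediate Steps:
Z(d) = 2*d/(d + 211/d) (Z(d) = (2*d)/(d + 211/d) = 2*d/(d + 211/d))
Z(63) + 28913 = 2*63**2/(211 + 63**2) + 28913 = 2*3969/(211 + 3969) + 28913 = 2*3969/4180 + 28913 = 2*3969*(1/4180) + 28913 = 3969/2090 + 28913 = 60432139/2090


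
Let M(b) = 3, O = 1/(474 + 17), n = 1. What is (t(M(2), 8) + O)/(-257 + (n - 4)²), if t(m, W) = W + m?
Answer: -2701/60884 ≈ -0.044363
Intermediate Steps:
O = 1/491 ≈ 0.0020367
(t(M(2), 8) + O)/(-257 + (n - 4)²) = ((8 + 3) + 1/491)/(-257 + (1 - 4)²) = (11 + 1/491)/(-257 + (-3)²) = 5402/(491*(-257 + 9)) = (5402/491)/(-248) = (5402/491)*(-1/248) = -2701/60884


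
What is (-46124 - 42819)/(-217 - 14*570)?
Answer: 88943/8197 ≈ 10.851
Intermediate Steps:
(-46124 - 42819)/(-217 - 14*570) = -88943/(-217 - 7980) = -88943/(-8197) = -88943*(-1/8197) = 88943/8197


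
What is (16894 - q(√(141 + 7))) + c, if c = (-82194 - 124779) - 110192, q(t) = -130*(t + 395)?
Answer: -248921 + 260*√37 ≈ -2.4734e+5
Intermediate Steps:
q(t) = -51350 - 130*t (q(t) = -130*(395 + t) = -51350 - 130*t)
c = -317165 (c = -206973 - 110192 = -317165)
(16894 - q(√(141 + 7))) + c = (16894 - (-51350 - 130*√(141 + 7))) - 317165 = (16894 - (-51350 - 260*√37)) - 317165 = (16894 + (51350 + 260*√37)) - 317165 = (68244 + 260*√37) - 317165 = -248921 + 260*√37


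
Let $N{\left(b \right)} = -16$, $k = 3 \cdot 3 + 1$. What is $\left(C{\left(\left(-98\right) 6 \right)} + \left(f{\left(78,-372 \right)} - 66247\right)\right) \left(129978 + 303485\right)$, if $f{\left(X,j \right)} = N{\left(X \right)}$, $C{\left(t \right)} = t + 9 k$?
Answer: $-28938423343$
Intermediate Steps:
$k = 10$ ($k = 9 + 1 = 10$)
$C{\left(t \right)} = 90 + t$ ($C{\left(t \right)} = t + 9 \cdot 10 = t + 90 = 90 + t$)
$f{\left(X,j \right)} = -16$
$\left(C{\left(\left(-98\right) 6 \right)} + \left(f{\left(78,-372 \right)} - 66247\right)\right) \left(129978 + 303485\right) = \left(\left(90 - 588\right) - 66263\right) \left(129978 + 303485\right) = \left(\left(90 - 588\right) - 66263\right) 433463 = \left(-498 - 66263\right) 433463 = \left(-66761\right) 433463 = -28938423343$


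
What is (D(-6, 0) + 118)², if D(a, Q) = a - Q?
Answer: 12544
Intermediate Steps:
(D(-6, 0) + 118)² = ((-6 - 1*0) + 118)² = ((-6 + 0) + 118)² = (-6 + 118)² = 112² = 12544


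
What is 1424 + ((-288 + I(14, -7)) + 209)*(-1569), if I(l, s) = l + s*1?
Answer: 114392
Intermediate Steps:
I(l, s) = l + s
1424 + ((-288 + I(14, -7)) + 209)*(-1569) = 1424 + ((-288 + (14 - 7)) + 209)*(-1569) = 1424 + ((-288 + 7) + 209)*(-1569) = 1424 + (-281 + 209)*(-1569) = 1424 - 72*(-1569) = 1424 + 112968 = 114392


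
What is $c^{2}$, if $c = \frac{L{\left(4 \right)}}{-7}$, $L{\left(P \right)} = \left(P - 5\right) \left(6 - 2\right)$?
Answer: $\frac{16}{49} \approx 0.32653$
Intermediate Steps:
$L{\left(P \right)} = -20 + 4 P$ ($L{\left(P \right)} = \left(-5 + P\right) 4 = -20 + 4 P$)
$c = \frac{4}{7}$ ($c = \frac{-20 + 4 \cdot 4}{-7} = \left(-20 + 16\right) \left(- \frac{1}{7}\right) = \left(-4\right) \left(- \frac{1}{7}\right) = \frac{4}{7} \approx 0.57143$)
$c^{2} = \left(\frac{4}{7}\right)^{2} = \frac{16}{49}$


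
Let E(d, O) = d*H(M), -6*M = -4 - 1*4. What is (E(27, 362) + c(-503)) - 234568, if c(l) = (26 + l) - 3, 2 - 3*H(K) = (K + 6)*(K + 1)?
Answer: -235184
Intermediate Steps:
M = 4/3 (M = -(-4 - 1*4)/6 = -(-4 - 4)/6 = -1/6*(-8) = 4/3 ≈ 1.3333)
H(K) = 2/3 - (1 + K)*(6 + K)/3 (H(K) = 2/3 - (K + 6)*(K + 1)/3 = 2/3 - (6 + K)*(1 + K)/3 = 2/3 - (1 + K)*(6 + K)/3)
c(l) = 23 + l
E(d, O) = -136*d/27 (E(d, O) = d*(-4/3 - 7/3*4/3 - (4/3)**2/3) = d*(-4/3 - 28/9 - 1/3*16/9) = d*(-4/3 - 28/9 - 16/27) = d*(-136/27) = -136*d/27)
(E(27, 362) + c(-503)) - 234568 = (-136/27*27 + (23 - 503)) - 234568 = (-136 - 480) - 234568 = -616 - 234568 = -235184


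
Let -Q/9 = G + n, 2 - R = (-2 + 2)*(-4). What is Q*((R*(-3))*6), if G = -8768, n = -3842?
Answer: -4085640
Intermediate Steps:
R = 2 (R = 2 - (-2 + 2)*(-4) = 2 - 0*(-4) = 2 - 1*0 = 2 + 0 = 2)
Q = 113490 (Q = -9*(-8768 - 3842) = -9*(-12610) = 113490)
Q*((R*(-3))*6) = 113490*((2*(-3))*6) = 113490*(-6*6) = 113490*(-36) = -4085640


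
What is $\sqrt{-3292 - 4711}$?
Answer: $i \sqrt{8003} \approx 89.459 i$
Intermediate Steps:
$\sqrt{-3292 - 4711} = \sqrt{-8003} = i \sqrt{8003}$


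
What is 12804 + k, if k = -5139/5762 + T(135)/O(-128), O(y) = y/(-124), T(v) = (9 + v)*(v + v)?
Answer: 290797239/5762 ≈ 50468.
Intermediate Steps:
T(v) = 2*v*(9 + v) (T(v) = (9 + v)*(2*v) = 2*v*(9 + v))
O(y) = -y/124 (O(y) = y*(-1/124) = -y/124)
k = 217020591/5762 (k = -5139/5762 + (2*135*(9 + 135))/((-1/124*(-128))) = -5139*1/5762 + (2*135*144)/(32/31) = -5139/5762 + 38880*(31/32) = -5139/5762 + 37665 = 217020591/5762 ≈ 37664.)
12804 + k = 12804 + 217020591/5762 = 290797239/5762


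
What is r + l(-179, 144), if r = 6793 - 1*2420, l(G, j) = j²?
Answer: 25109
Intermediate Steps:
r = 4373 (r = 6793 - 2420 = 4373)
r + l(-179, 144) = 4373 + 144² = 4373 + 20736 = 25109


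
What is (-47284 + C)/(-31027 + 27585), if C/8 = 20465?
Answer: -58218/1721 ≈ -33.828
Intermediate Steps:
C = 163720 (C = 8*20465 = 163720)
(-47284 + C)/(-31027 + 27585) = (-47284 + 163720)/(-31027 + 27585) = 116436/(-3442) = 116436*(-1/3442) = -58218/1721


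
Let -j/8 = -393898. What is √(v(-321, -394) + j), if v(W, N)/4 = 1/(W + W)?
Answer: √324701149902/321 ≈ 1775.2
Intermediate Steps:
v(W, N) = 2/W (v(W, N) = 4/(W + W) = 4/((2*W)) = 4*(1/(2*W)) = 2/W)
j = 3151184 (j = -8*(-393898) = 3151184)
√(v(-321, -394) + j) = √(2/(-321) + 3151184) = √(2*(-1/321) + 3151184) = √(-2/321 + 3151184) = √(1011530062/321) = √324701149902/321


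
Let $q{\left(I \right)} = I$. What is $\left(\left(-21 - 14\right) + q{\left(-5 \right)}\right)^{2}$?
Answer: $1600$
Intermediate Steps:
$\left(\left(-21 - 14\right) + q{\left(-5 \right)}\right)^{2} = \left(\left(-21 - 14\right) - 5\right)^{2} = \left(-35 - 5\right)^{2} = \left(-40\right)^{2} = 1600$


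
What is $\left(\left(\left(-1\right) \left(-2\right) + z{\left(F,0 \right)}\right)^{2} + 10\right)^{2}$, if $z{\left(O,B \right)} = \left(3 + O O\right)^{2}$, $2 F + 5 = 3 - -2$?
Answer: $17161$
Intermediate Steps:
$F = 0$ ($F = - \frac{5}{2} + \frac{3 - -2}{2} = - \frac{5}{2} + \frac{3 + 2}{2} = - \frac{5}{2} + \frac{1}{2} \cdot 5 = - \frac{5}{2} + \frac{5}{2} = 0$)
$z{\left(O,B \right)} = \left(3 + O^{2}\right)^{2}$
$\left(\left(\left(-1\right) \left(-2\right) + z{\left(F,0 \right)}\right)^{2} + 10\right)^{2} = \left(\left(\left(-1\right) \left(-2\right) + \left(3 + 0^{2}\right)^{2}\right)^{2} + 10\right)^{2} = \left(\left(2 + \left(3 + 0\right)^{2}\right)^{2} + 10\right)^{2} = \left(\left(2 + 3^{2}\right)^{2} + 10\right)^{2} = \left(\left(2 + 9\right)^{2} + 10\right)^{2} = \left(11^{2} + 10\right)^{2} = \left(121 + 10\right)^{2} = 131^{2} = 17161$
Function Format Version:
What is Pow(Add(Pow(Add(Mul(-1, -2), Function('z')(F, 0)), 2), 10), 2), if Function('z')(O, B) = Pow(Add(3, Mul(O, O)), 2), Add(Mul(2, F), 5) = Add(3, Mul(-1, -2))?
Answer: 17161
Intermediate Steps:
F = 0 (F = Add(Rational(-5, 2), Mul(Rational(1, 2), Add(3, Mul(-1, -2)))) = Add(Rational(-5, 2), Mul(Rational(1, 2), Add(3, 2))) = Add(Rational(-5, 2), Mul(Rational(1, 2), 5)) = Add(Rational(-5, 2), Rational(5, 2)) = 0)
Function('z')(O, B) = Pow(Add(3, Pow(O, 2)), 2)
Pow(Add(Pow(Add(Mul(-1, -2), Function('z')(F, 0)), 2), 10), 2) = Pow(Add(Pow(Add(Mul(-1, -2), Pow(Add(3, Pow(0, 2)), 2)), 2), 10), 2) = Pow(Add(Pow(Add(2, Pow(Add(3, 0), 2)), 2), 10), 2) = Pow(Add(Pow(Add(2, Pow(3, 2)), 2), 10), 2) = Pow(Add(Pow(Add(2, 9), 2), 10), 2) = Pow(Add(Pow(11, 2), 10), 2) = Pow(Add(121, 10), 2) = Pow(131, 2) = 17161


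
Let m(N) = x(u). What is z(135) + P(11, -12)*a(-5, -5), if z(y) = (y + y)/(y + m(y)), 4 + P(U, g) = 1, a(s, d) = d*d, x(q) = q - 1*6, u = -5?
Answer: -4515/62 ≈ -72.823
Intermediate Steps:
x(q) = -6 + q (x(q) = q - 6 = -6 + q)
m(N) = -11 (m(N) = -6 - 5 = -11)
a(s, d) = d**2
P(U, g) = -3 (P(U, g) = -4 + 1 = -3)
z(y) = 2*y/(-11 + y) (z(y) = (y + y)/(y - 11) = (2*y)/(-11 + y) = 2*y/(-11 + y))
z(135) + P(11, -12)*a(-5, -5) = 2*135/(-11 + 135) - 3*(-5)**2 = 2*135/124 - 3*25 = 2*135*(1/124) - 75 = 135/62 - 75 = -4515/62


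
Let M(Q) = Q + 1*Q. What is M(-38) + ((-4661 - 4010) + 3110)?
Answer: -5637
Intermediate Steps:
M(Q) = 2*Q (M(Q) = Q + Q = 2*Q)
M(-38) + ((-4661 - 4010) + 3110) = 2*(-38) + ((-4661 - 4010) + 3110) = -76 + (-8671 + 3110) = -76 - 5561 = -5637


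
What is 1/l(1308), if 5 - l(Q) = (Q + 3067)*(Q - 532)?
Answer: -1/3394995 ≈ -2.9455e-7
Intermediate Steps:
l(Q) = 5 - (-532 + Q)*(3067 + Q) (l(Q) = 5 - (Q + 3067)*(Q - 532) = 5 - (3067 + Q)*(-532 + Q) = 5 - (-532 + Q)*(3067 + Q))
1/l(1308) = 1/(1631649 - 1*1308**2 - 2535*1308) = 1/(1631649 - 1*1710864 - 3315780) = 1/(1631649 - 1710864 - 3315780) = 1/(-3394995) = -1/3394995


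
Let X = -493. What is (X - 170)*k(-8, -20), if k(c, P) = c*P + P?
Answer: -92820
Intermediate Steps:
k(c, P) = P + P*c (k(c, P) = P*c + P = P + P*c)
(X - 170)*k(-8, -20) = (-493 - 170)*(-20*(1 - 8)) = -(-13260)*(-7) = -663*140 = -92820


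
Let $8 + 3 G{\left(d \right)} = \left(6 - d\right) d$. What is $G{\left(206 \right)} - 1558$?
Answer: $-15294$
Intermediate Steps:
$G{\left(d \right)} = - \frac{8}{3} + \frac{d \left(6 - d\right)}{3}$ ($G{\left(d \right)} = - \frac{8}{3} + \frac{\left(6 - d\right) d}{3} = - \frac{8}{3} + \frac{d \left(6 - d\right)}{3}$)
$G{\left(206 \right)} - 1558 = \left(- \frac{8}{3} + 2 \cdot 206 - \frac{206^{2}}{3}\right) - 1558 = \left(- \frac{8}{3} + 412 - \frac{42436}{3}\right) - 1558 = -13736 - 1558 = -15294$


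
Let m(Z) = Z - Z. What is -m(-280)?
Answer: 0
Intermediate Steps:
m(Z) = 0
-m(-280) = -1*0 = 0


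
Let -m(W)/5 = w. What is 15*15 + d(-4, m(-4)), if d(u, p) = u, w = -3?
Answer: 221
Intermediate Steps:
m(W) = 15 (m(W) = -5*(-3) = 15)
15*15 + d(-4, m(-4)) = 15*15 - 4 = 225 - 4 = 221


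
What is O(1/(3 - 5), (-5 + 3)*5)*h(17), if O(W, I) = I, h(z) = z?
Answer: -170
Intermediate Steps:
O(1/(3 - 5), (-5 + 3)*5)*h(17) = ((-5 + 3)*5)*17 = -2*5*17 = -10*17 = -170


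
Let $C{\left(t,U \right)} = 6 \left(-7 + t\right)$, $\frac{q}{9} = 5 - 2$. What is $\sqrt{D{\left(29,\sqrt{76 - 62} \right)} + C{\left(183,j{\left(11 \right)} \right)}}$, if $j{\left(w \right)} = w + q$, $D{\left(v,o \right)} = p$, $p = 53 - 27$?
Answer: $\sqrt{1082} \approx 32.894$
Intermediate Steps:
$q = 27$ ($q = 9 \left(5 - 2\right) = 9 \cdot 3 = 27$)
$p = 26$
$D{\left(v,o \right)} = 26$
$j{\left(w \right)} = 27 + w$ ($j{\left(w \right)} = w + 27 = 27 + w$)
$C{\left(t,U \right)} = -42 + 6 t$
$\sqrt{D{\left(29,\sqrt{76 - 62} \right)} + C{\left(183,j{\left(11 \right)} \right)}} = \sqrt{26 + \left(-42 + 6 \cdot 183\right)} = \sqrt{26 + \left(-42 + 1098\right)} = \sqrt{26 + 1056} = \sqrt{1082}$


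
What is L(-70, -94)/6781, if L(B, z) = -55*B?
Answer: 3850/6781 ≈ 0.56776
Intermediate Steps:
L(-70, -94)/6781 = -55*(-70)/6781 = 3850*(1/6781) = 3850/6781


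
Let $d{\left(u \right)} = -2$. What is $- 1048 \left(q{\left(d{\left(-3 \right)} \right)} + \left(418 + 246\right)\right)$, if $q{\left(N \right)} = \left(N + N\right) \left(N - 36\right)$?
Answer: $-855168$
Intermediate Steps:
$q{\left(N \right)} = 2 N \left(-36 + N\right)$
$- 1048 \left(q{\left(d{\left(-3 \right)} \right)} + \left(418 + 246\right)\right) = - 1048 \left(2 \left(-2\right) \left(-36 - 2\right) + \left(418 + 246\right)\right) = - 1048 \left(2 \left(-2\right) \left(-38\right) + 664\right) = - 1048 \left(152 + 664\right) = \left(-1048\right) 816 = -855168$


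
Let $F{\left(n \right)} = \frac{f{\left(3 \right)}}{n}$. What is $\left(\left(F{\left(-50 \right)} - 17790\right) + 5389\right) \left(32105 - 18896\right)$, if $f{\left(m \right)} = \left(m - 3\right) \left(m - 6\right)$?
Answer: $-163804809$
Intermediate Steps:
$f{\left(m \right)} = \left(-6 + m\right) \left(-3 + m\right)$ ($f{\left(m \right)} = \left(-3 + m\right) \left(-6 + m\right) = \left(-6 + m\right) \left(-3 + m\right)$)
$F{\left(n \right)} = 0$ ($F{\left(n \right)} = \frac{18 + 3^{2} - 27}{n} = \frac{18 + 9 - 27}{n} = \frac{0}{n} = 0$)
$\left(\left(F{\left(-50 \right)} - 17790\right) + 5389\right) \left(32105 - 18896\right) = \left(\left(0 - 17790\right) + 5389\right) \left(32105 - 18896\right) = \left(-17790 + 5389\right) 13209 = \left(-12401\right) 13209 = -163804809$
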